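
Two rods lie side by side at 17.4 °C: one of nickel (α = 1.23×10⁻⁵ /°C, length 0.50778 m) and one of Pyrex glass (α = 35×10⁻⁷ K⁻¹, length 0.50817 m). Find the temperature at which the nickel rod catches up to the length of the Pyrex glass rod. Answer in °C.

Equal length when α₁L₁ΔT − α₂L₂ΔT = L₂ − L₁ = 3.90×10⁻⁴ m
α₁L₁ = 6.245694×10⁻⁶, α₂L₂ = 1.778595×10⁻⁶ → Δ(αL) = 4.467099×10⁻⁶ m/K
ΔT = 3.90×10⁻⁴ / 4.467099×10⁻⁶ = 87.305 K, so T = 17.4 + 87.305 = 104.705 °C

T = 104.7 °C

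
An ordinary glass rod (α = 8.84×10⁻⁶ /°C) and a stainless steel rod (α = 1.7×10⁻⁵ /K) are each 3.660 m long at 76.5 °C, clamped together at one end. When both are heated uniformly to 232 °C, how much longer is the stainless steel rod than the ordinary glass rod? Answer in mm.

4.64 mm

ΔT = 155.5 K
ordinary glass: ΔL = 8.84×10⁻⁶ × 3.660 m × 155.5 = 5.0311×10⁻³ m = 5.0311 mm
stainless steel: ΔL = 1.7×10⁻⁵ × 3.660 m × 155.5 = 9.6752×10⁻³ m = 9.6752 mm
difference = 9.6752 − 5.0311 = 4.6441 mm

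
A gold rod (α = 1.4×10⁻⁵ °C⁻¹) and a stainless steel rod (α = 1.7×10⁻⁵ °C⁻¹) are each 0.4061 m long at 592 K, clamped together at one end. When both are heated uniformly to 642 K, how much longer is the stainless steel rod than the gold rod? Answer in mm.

0.0609 mm

ΔT = 50 K
gold: ΔL = 1.4×10⁻⁵ × 0.4061 m × 50 = 2.8427×10⁻⁴ m = 0.28427 mm
stainless steel: ΔL = 1.7×10⁻⁵ × 0.4061 m × 50 = 3.4519×10⁻⁴ m = 0.34519 mm
difference = 0.34519 − 0.28427 = 0.06092 mm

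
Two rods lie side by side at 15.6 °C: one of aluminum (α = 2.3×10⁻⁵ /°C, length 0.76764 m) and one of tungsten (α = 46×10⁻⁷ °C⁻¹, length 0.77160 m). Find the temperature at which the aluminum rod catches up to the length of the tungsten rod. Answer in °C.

L₁(1 + α₁ΔT) = L₂(1 + α₂ΔT) ⇒ ΔT = (L₂ − L₁)/(α₁L₁ − α₂L₂)
L₂ − L₁ = 0.77160 − 0.76764 = 3.96×10⁻³ m
α₁L₁ − α₂L₂ = 2.3×10⁻⁵×0.76764 − 46×10⁻⁷×0.77160 = 1.410636×10⁻⁵ m/K
ΔT = 3.96×10⁻³ / 1.410636×10⁻⁵ = 280.724 K
T = 15.6 + 280.724 = 296.324 °C

T = 296.3 °C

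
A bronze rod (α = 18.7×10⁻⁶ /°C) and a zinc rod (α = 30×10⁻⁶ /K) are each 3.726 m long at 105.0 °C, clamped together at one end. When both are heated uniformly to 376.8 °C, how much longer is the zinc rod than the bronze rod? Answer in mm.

ΔT = 271.8 K
bronze: ΔL = 18.7×10⁻⁶ × 3.726 m × 271.8 = 1.8938×10⁻² m = 18.938 mm
zinc: ΔL = 30×10⁻⁶ × 3.726 m × 271.8 = 3.0382×10⁻² m = 30.382 mm
difference = 30.382 − 18.938 = 11.444 mm

11.4 mm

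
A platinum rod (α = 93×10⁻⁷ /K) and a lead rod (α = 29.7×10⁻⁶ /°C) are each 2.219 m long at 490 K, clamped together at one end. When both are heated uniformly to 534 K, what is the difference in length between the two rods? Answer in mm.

ΔT = 44 K
platinum: ΔL = 93×10⁻⁷ × 2.219 m × 44 = 9.0801×10⁻⁴ m = 0.90801 mm
lead: ΔL = 29.7×10⁻⁶ × 2.219 m × 44 = 2.8998×10⁻³ m = 2.8998 mm
difference = 2.8998 − 0.90801 = 1.99179 mm

1.99 mm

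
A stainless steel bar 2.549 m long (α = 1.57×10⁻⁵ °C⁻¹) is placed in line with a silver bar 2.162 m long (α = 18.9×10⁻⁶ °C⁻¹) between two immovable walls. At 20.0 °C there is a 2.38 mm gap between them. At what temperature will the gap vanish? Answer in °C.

T = 49.4 °C

Gap closes when ΔL₁ + ΔL₂ = 2.38 mm = 2.38×10⁻³ m
(α₁L₁ + α₂L₂)ΔT = g
α₁L₁ + α₂L₂ = 1.57×10⁻⁵×2.549 + 18.9×10⁻⁶×2.162 = 8.08811×10⁻⁵ m/K
ΔT = 2.38×10⁻³ / 8.08811×10⁻⁵ = 29.426 K
T = 20.0 + 29.426 = 49.426 °C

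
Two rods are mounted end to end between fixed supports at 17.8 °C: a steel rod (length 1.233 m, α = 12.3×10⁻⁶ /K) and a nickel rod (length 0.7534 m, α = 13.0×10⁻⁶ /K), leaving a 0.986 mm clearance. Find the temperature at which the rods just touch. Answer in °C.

α₁L₁ = 1.51659×10⁻⁵ m/K, α₂L₂ = 9.7942×10⁻⁶ m/K → total 2.49601×10⁻⁵ m/K
ΔT = g/(α₁L₁+α₂L₂) = 9.86×10⁻⁴ / 2.49601×10⁻⁵ = 39.503 K
T = 17.8 + 39.503 = 57.303 °C

T = 57.3 °C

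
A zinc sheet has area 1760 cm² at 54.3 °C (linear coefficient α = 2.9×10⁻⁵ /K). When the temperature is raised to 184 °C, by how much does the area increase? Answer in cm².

ΔA = 13.2 cm²

Area coefficient ≈ 2α; |ΔT| = 129.7 K
ΔA = 2αA₀ΔT = 2(2.9×10⁻⁵)(1760)(129.7) = 13.2 cm²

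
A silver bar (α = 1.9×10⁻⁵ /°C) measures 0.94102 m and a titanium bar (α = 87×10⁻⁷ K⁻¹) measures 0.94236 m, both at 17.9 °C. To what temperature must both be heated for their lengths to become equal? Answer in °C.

T = 156.3 °C

Equal length when α₁L₁ΔT − α₂L₂ΔT = L₂ − L₁ = 1.34×10⁻³ m
α₁L₁ = 1.787938×10⁻⁵, α₂L₂ = 8.198532×10⁻⁶ → Δ(αL) = 9.680848×10⁻⁶ m/K
ΔT = 1.34×10⁻³ / 9.680848×10⁻⁶ = 138.418 K, so T = 17.9 + 138.418 = 156.318 °C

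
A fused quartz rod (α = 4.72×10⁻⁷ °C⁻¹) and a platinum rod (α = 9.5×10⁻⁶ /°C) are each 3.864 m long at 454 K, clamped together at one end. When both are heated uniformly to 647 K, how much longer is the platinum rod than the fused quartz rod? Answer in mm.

6.73 mm

ΔT = 193 K
fused quartz: ΔL = 4.72×10⁻⁷ × 3.864 m × 193 = 3.5199×10⁻⁴ m = 0.35199 mm
platinum: ΔL = 9.5×10⁻⁶ × 3.864 m × 193 = 7.0846×10⁻³ m = 7.0846 mm
difference = 7.0846 − 0.35199 = 6.73261 mm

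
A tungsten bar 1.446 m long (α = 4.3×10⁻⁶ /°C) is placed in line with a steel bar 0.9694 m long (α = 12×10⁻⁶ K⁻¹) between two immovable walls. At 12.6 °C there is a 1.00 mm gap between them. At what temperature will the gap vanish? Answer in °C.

α₁L₁ = 6.2178×10⁻⁶ m/K, α₂L₂ = 1.16328×10⁻⁵ m/K → total 1.78506×10⁻⁵ m/K
ΔT = g/(α₁L₁+α₂L₂) = 1.00×10⁻³ / 1.78506×10⁻⁵ = 56.021 K
T = 12.6 + 56.021 = 68.621 °C

T = 68.6 °C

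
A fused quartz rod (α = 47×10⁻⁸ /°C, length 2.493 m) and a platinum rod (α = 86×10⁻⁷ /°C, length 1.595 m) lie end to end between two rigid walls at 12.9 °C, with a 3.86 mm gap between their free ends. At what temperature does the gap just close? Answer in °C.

T = 272 °C

α₁L₁ = 1.17171×10⁻⁶ m/K, α₂L₂ = 1.3717×10⁻⁵ m/K → total 1.488871×10⁻⁵ m/K
ΔT = g/(α₁L₁+α₂L₂) = 3.86×10⁻³ / 1.488871×10⁻⁵ = 259.26 K
T = 12.9 + 259.26 = 272.16 °C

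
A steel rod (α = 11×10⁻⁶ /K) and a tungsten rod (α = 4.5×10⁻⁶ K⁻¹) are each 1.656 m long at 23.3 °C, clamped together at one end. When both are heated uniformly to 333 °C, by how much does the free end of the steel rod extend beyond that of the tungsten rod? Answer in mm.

3.33 mm

ΔT = 309.7 K
steel: ΔL = 11×10⁻⁶ × 1.656 m × 309.7 = 5.6415×10⁻³ m = 5.6415 mm
tungsten: ΔL = 4.5×10⁻⁶ × 1.656 m × 309.7 = 2.3079×10⁻³ m = 2.3079 mm
difference = 5.6415 − 2.3079 = 3.3336 mm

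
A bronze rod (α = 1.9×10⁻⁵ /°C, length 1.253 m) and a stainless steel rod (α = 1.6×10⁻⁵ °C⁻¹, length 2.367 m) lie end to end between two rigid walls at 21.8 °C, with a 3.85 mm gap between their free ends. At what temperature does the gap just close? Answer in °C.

T = 84.2 °C

α₁L₁ = 2.3807×10⁻⁵ m/K, α₂L₂ = 3.7872×10⁻⁵ m/K → total 6.1679×10⁻⁵ m/K
ΔT = g/(α₁L₁+α₂L₂) = 3.85×10⁻³ / 6.1679×10⁻⁵ = 62.420 K
T = 21.8 + 62.420 = 84.220 °C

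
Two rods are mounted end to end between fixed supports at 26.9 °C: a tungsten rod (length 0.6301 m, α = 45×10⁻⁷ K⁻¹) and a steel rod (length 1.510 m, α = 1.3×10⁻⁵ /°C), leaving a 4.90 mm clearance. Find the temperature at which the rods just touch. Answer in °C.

T = 245 °C

α₁L₁ = 2.83545×10⁻⁶ m/K, α₂L₂ = 1.963×10⁻⁵ m/K → total 2.246545×10⁻⁵ m/K
ΔT = g/(α₁L₁+α₂L₂) = 4.90×10⁻³ / 2.246545×10⁻⁵ = 218.11 K
T = 26.9 + 218.11 = 245.01 °C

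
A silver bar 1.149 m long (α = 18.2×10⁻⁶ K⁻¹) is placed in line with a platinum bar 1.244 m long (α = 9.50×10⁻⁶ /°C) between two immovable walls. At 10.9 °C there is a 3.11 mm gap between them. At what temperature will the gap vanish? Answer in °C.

α₁L₁ = 2.09118×10⁻⁵ m/K, α₂L₂ = 1.1818×10⁻⁵ m/K → total 3.27298×10⁻⁵ m/K
ΔT = g/(α₁L₁+α₂L₂) = 3.11×10⁻³ / 3.27298×10⁻⁵ = 95.02 K
T = 10.9 + 95.02 = 105.92 °C

T = 106 °C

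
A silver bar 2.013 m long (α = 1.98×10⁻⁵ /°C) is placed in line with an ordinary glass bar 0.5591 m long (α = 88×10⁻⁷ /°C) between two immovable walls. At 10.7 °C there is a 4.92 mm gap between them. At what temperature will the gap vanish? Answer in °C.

Gap closes when ΔL₁ + ΔL₂ = 4.92 mm = 4.92×10⁻³ m
(α₁L₁ + α₂L₂)ΔT = g
α₁L₁ + α₂L₂ = 1.98×10⁻⁵×2.013 + 88×10⁻⁷×0.5591 = 4.477748×10⁻⁵ m/K
ΔT = 4.92×10⁻³ / 4.477748×10⁻⁵ = 109.88 K
T = 10.7 + 109.88 = 120.58 °C

T = 121 °C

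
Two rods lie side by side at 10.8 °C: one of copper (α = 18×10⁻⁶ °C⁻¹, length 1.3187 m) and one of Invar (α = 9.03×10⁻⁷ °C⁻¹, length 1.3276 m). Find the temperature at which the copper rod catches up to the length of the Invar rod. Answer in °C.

L₁(1 + α₁ΔT) = L₂(1 + α₂ΔT) ⇒ ΔT = (L₂ − L₁)/(α₁L₁ − α₂L₂)
L₂ − L₁ = 1.3276 − 1.3187 = 8.90×10⁻³ m
α₁L₁ − α₂L₂ = 18×10⁻⁶×1.3187 − 9.03×10⁻⁷×1.3276 = 2.25377772×10⁻⁵ m/K
ΔT = 8.90×10⁻³ / 2.25377772×10⁻⁵ = 394.893 K
T = 10.8 + 394.893 = 405.693 °C

T = 405.7 °C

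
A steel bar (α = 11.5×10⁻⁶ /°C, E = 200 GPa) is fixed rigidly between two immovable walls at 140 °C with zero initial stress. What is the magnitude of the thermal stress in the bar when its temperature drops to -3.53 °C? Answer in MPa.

σ = 330 MPa

Fully constrained: the free strain ε = αΔT is blocked, so σ = Eε = EαΔT.
|ΔT| = 143.53 K
σ = 200×10⁹ × 11.5×10⁻⁶ × 143.53 = 3.30×10⁸ Pa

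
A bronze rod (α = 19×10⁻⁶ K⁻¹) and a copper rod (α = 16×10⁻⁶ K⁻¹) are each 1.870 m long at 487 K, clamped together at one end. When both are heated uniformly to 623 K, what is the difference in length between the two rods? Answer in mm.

0.763 mm

ΔT = 136 K
bronze: ΔL = 19×10⁻⁶ × 1.870 m × 136 = 4.8321×10⁻³ m = 4.8321 mm
copper: ΔL = 16×10⁻⁶ × 1.870 m × 136 = 4.0691×10⁻³ m = 4.0691 mm
difference = 4.8321 − 4.0691 = 0.7630 mm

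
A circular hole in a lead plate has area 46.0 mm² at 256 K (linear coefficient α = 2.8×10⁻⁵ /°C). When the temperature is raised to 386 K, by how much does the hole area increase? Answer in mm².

Area coefficient ≈ 2α; |ΔT| = 130 K
ΔA = 2αA₀ΔT = 2(2.8×10⁻⁵)(46.0)(130) = 0.335 mm²

ΔA = 0.335 mm²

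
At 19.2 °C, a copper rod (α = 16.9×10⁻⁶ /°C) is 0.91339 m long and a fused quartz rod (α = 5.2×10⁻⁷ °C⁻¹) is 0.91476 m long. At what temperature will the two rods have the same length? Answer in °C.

Equal length when α₁L₁ΔT − α₂L₂ΔT = L₂ − L₁ = 1.37×10⁻³ m
α₁L₁ = 1.5436291×10⁻⁵, α₂L₂ = 4.756752×10⁻⁷ → Δ(αL) = 1.49606158×10⁻⁵ m/K
ΔT = 1.37×10⁻³ / 1.49606158×10⁻⁵ = 91.574 K, so T = 19.2 + 91.574 = 110.774 °C

T = 110.8 °C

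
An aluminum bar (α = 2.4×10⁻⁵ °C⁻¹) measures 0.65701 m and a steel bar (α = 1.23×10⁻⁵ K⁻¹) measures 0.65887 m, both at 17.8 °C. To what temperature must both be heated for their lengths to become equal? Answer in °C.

Equal length when α₁L₁ΔT − α₂L₂ΔT = L₂ − L₁ = 1.86×10⁻³ m
α₁L₁ = 1.576824×10⁻⁵, α₂L₂ = 8.104101×10⁻⁶ → Δ(αL) = 7.664139×10⁻⁶ m/K
ΔT = 1.86×10⁻³ / 7.664139×10⁻⁶ = 242.689 K, so T = 17.8 + 242.689 = 260.489 °C

T = 260.5 °C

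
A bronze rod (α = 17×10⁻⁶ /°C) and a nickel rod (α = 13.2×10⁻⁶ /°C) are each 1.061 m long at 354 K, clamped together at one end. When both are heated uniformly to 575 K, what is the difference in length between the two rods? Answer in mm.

ΔT = 221 K
bronze: ΔL = 17×10⁻⁶ × 1.061 m × 221 = 3.9862×10⁻³ m = 3.9862 mm
nickel: ΔL = 13.2×10⁻⁶ × 1.061 m × 221 = 3.0951×10⁻³ m = 3.0951 mm
difference = 3.9862 − 3.0951 = 0.8911 mm

0.891 mm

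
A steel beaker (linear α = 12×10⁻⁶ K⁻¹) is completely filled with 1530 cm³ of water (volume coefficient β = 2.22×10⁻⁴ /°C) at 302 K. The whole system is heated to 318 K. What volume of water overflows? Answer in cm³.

The beaker also expands: β_container ≈ 3α = 3.6×10⁻⁵ /K
Net overflow = V₀(β_liq − 3α_cont)ΔT
β − 3α = 2.22×10⁻⁴ − 3.6×10⁻⁵ = 1.86×10⁻⁴ /K; ΔT = 16 K
ΔV = 1530 × 1.86×10⁻⁴ × 16 = 4.55 cm³

4.55 cm³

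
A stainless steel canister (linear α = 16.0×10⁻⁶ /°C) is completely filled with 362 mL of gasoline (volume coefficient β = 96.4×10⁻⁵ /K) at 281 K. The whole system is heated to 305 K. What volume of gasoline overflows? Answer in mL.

The canister also expands: β_container ≈ 3α = 4.8×10⁻⁵ /K
Net overflow = V₀(β_liq − 3α_cont)ΔT
β − 3α = 9.64×10⁻⁴ − 4.8×10⁻⁵ = 9.16×10⁻⁴ /K; ΔT = 24 K
ΔV = 362 × 9.16×10⁻⁴ × 24 = 7.96 mL

7.96 mL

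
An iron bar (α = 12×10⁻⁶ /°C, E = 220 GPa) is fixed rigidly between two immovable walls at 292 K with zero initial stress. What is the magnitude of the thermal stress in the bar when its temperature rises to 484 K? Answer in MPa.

Fully constrained: the free strain ε = αΔT is blocked, so σ = Eε = EαΔT.
|ΔT| = 192 K
σ = 220×10⁹ × 12×10⁻⁶ × 192 = 5.07×10⁸ Pa

σ = 507 MPa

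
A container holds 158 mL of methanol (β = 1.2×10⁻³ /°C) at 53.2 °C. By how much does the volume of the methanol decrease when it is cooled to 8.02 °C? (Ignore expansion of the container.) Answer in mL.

|ΔT| = |8.02 − 53.2| = 45.18 K
ΔV = βV₀ΔT = (1.2×10⁻³)(158)(45.18) = 8.57 mL

ΔV = 8.57 mL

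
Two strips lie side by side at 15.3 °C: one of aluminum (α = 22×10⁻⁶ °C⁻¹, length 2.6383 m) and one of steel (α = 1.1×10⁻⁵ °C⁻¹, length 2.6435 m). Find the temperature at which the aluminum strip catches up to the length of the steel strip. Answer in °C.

T = 194.8 °C

L₁(1 + α₁ΔT) = L₂(1 + α₂ΔT) ⇒ ΔT = (L₂ − L₁)/(α₁L₁ − α₂L₂)
L₂ − L₁ = 2.6435 − 2.6383 = 5.20×10⁻³ m
α₁L₁ − α₂L₂ = 22×10⁻⁶×2.6383 − 1.1×10⁻⁵×2.6435 = 2.89641×10⁻⁵ m/K
ΔT = 5.20×10⁻³ / 2.89641×10⁻⁵ = 179.533 K
T = 15.3 + 179.533 = 194.833 °C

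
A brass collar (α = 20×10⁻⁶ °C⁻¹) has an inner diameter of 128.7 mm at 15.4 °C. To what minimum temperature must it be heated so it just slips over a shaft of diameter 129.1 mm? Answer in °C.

T = 171 °C

Required Δd = 129.1 − 128.7 = 0.4 mm
Δd = αd₀ΔT ⇒ ΔT = Δd/(αd₀) = 0.4 / (20×10⁻⁶ × 128.7) = 155.40 K
T_min = 15.4 + 155.40 = 170.80 °C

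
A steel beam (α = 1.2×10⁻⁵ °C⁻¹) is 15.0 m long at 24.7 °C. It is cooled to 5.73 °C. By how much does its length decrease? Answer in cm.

ΔL = 0.341 cm

|ΔT| = |5.73 − 24.7| = 18.97 K
ΔL = αL₀ΔT = (1.2×10⁻⁵)(15.0)(18.97) = 3.41×10⁻³ m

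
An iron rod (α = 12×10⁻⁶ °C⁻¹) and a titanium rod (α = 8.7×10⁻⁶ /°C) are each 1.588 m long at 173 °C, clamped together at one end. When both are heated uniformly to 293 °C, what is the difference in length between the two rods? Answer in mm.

ΔT = 120 K
iron: ΔL = 12×10⁻⁶ × 1.588 m × 120 = 2.2867×10⁻³ m = 2.2867 mm
titanium: ΔL = 8.7×10⁻⁶ × 1.588 m × 120 = 1.6579×10⁻³ m = 1.6579 mm
difference = 2.2867 − 1.6579 = 0.6288 mm

0.629 mm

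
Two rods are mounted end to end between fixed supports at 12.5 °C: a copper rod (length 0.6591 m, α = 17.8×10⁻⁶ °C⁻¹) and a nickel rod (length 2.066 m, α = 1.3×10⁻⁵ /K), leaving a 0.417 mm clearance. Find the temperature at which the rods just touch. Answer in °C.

α₁L₁ = 1.173198×10⁻⁵ m/K, α₂L₂ = 2.6858×10⁻⁵ m/K → total 3.858998×10⁻⁵ m/K
ΔT = g/(α₁L₁+α₂L₂) = 4.17×10⁻⁴ / 3.858998×10⁻⁵ = 10.806 K
T = 12.5 + 10.806 = 23.306 °C

T = 23.3 °C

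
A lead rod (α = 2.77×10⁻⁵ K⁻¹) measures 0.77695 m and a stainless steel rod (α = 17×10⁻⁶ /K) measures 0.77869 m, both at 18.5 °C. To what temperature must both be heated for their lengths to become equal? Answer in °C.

L₁(1 + α₁ΔT) = L₂(1 + α₂ΔT) ⇒ ΔT = (L₂ − L₁)/(α₁L₁ − α₂L₂)
L₂ − L₁ = 0.77869 − 0.77695 = 1.74×10⁻³ m
α₁L₁ − α₂L₂ = 2.77×10⁻⁵×0.77695 − 17×10⁻⁶×0.77869 = 8.283785×10⁻⁶ m/K
ΔT = 1.74×10⁻³ / 8.283785×10⁻⁶ = 210.049 K
T = 18.5 + 210.049 = 228.549 °C

T = 228.5 °C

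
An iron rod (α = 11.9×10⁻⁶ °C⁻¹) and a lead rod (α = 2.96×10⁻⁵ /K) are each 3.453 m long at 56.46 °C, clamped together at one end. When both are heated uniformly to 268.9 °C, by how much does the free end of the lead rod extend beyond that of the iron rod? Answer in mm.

13.0 mm

ΔT = 212.44 K
iron: ΔL = 11.9×10⁻⁶ × 3.453 m × 212.44 = 8.7293×10⁻³ m = 8.7293 mm
lead: ΔL = 2.96×10⁻⁵ × 3.453 m × 212.44 = 2.1713×10⁻² m = 21.713 mm
difference = 21.713 − 8.7293 = 12.9837 mm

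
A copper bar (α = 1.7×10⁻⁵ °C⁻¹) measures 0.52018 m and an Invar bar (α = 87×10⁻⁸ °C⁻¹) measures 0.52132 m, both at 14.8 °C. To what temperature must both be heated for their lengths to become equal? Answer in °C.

T = 150.7 °C

Equal length when α₁L₁ΔT − α₂L₂ΔT = L₂ − L₁ = 1.14×10⁻³ m
α₁L₁ = 8.84306×10⁻⁶, α₂L₂ = 4.535484×10⁻⁷ → Δ(αL) = 8.3895116×10⁻⁶ m/K
ΔT = 1.14×10⁻³ / 8.3895116×10⁻⁶ = 135.884 K, so T = 14.8 + 135.884 = 150.684 °C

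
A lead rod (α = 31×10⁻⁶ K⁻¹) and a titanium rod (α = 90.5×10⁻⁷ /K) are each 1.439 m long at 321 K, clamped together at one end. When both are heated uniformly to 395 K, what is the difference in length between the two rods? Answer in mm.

ΔT = 74 K
lead: ΔL = 31×10⁻⁶ × 1.439 m × 74 = 3.3011×10⁻³ m = 3.3011 mm
titanium: ΔL = 90.5×10⁻⁷ × 1.439 m × 74 = 9.6370×10⁻⁴ m = 0.96370 mm
difference = 3.3011 − 0.96370 = 2.3374 mm

2.34 mm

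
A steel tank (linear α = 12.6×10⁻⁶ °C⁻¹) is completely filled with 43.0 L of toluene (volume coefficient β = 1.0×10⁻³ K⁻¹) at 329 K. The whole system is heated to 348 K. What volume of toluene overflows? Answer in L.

0.786 L

The tank also expands: β_container ≈ 3α = 3.78×10⁻⁵ /K
Net overflow = V₀(β_liq − 3α_cont)ΔT
β − 3α = 1.00×10⁻³ − 3.78×10⁻⁵ = 9.622×10⁻⁴ /K; ΔT = 19 K
ΔV = 43.0 × 9.622×10⁻⁴ × 19 = 0.786 L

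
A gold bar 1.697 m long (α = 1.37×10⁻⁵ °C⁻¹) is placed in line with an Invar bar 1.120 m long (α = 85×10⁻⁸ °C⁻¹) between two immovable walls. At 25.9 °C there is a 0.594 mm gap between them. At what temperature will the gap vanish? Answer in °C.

T = 50.4 °C

Gap closes when ΔL₁ + ΔL₂ = 0.594 mm = 5.94×10⁻⁴ m
(α₁L₁ + α₂L₂)ΔT = g
α₁L₁ + α₂L₂ = 1.37×10⁻⁵×1.697 + 85×10⁻⁸×1.120 = 2.42009×10⁻⁵ m/K
ΔT = 5.94×10⁻⁴ / 2.42009×10⁻⁵ = 24.545 K
T = 25.9 + 24.545 = 50.445 °C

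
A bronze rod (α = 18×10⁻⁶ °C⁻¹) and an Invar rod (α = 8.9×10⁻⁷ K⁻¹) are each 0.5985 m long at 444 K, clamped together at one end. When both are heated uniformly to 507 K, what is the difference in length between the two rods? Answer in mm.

0.645 mm

ΔT = 63 K
bronze: ΔL = 18×10⁻⁶ × 0.5985 m × 63 = 6.7870×10⁻⁴ m = 0.67870 mm
Invar: ΔL = 8.9×10⁻⁷ × 0.5985 m × 63 = 3.3558×10⁻⁵ m = 0.033558 mm
difference = 0.67870 − 0.033558 = 0.645142 mm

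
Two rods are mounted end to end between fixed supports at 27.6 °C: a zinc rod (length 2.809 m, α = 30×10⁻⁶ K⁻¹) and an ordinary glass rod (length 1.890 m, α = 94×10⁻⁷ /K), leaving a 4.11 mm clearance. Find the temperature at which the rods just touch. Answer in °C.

T = 67.9 °C

α₁L₁ = 8.427×10⁻⁵ m/K, α₂L₂ = 1.7766×10⁻⁵ m/K → total 1.02036×10⁻⁴ m/K
ΔT = g/(α₁L₁+α₂L₂) = 4.11×10⁻³ / 1.02036×10⁻⁴ = 40.280 K
T = 27.6 + 40.280 = 67.880 °C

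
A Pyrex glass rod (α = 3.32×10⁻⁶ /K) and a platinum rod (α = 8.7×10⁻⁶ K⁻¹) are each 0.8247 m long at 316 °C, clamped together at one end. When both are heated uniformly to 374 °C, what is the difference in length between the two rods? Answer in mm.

ΔT = 58 K
Pyrex glass: ΔL = 3.32×10⁻⁶ × 0.8247 m × 58 = 1.5880×10⁻⁴ m = 0.15880 mm
platinum: ΔL = 8.7×10⁻⁶ × 0.8247 m × 58 = 4.1614×10⁻⁴ m = 0.41614 mm
difference = 0.41614 − 0.15880 = 0.25734 mm

0.257 mm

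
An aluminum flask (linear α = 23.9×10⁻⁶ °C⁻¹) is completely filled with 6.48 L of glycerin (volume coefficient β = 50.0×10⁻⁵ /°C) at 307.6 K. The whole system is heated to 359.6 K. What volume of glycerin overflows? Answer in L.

0.144 L

The flask also expands: β_container ≈ 3α = 7.17×10⁻⁵ /K
Net overflow = V₀(β_liq − 3α_cont)ΔT
β − 3α = 5.00×10⁻⁴ − 7.17×10⁻⁵ = 4.283×10⁻⁴ /K; ΔT = 52.0 K
ΔV = 6.48 × 4.283×10⁻⁴ × 52.0 = 0.144 L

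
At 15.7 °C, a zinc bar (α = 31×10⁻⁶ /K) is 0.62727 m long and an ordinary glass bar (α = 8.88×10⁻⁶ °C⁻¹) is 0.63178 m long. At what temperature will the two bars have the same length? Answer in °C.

L₁(1 + α₁ΔT) = L₂(1 + α₂ΔT) ⇒ ΔT = (L₂ − L₁)/(α₁L₁ − α₂L₂)
L₂ − L₁ = 0.63178 − 0.62727 = 4.51×10⁻³ m
α₁L₁ − α₂L₂ = 31×10⁻⁶×0.62727 − 8.88×10⁻⁶×0.63178 = 1.38351636×10⁻⁵ m/K
ΔT = 4.51×10⁻³ / 1.38351636×10⁻⁵ = 325.981 K
T = 15.7 + 325.981 = 341.681 °C

T = 341.7 °C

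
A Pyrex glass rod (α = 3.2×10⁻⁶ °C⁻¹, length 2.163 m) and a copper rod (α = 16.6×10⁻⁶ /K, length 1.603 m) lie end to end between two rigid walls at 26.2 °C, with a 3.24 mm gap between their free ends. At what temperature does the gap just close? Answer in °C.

Gap closes when ΔL₁ + ΔL₂ = 3.24 mm = 3.24×10⁻³ m
(α₁L₁ + α₂L₂)ΔT = g
α₁L₁ + α₂L₂ = 3.2×10⁻⁶×2.163 + 16.6×10⁻⁶×1.603 = 3.35314×10⁻⁵ m/K
ΔT = 3.24×10⁻³ / 3.35314×10⁻⁵ = 96.63 K
T = 26.2 + 96.63 = 122.83 °C

T = 123 °C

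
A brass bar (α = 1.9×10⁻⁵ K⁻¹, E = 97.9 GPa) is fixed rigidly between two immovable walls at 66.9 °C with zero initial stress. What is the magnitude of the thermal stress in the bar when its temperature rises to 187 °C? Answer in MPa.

σ = 223 MPa

Fully constrained: the free strain ε = αΔT is blocked, so σ = Eε = EαΔT.
|ΔT| = 120.1 K
σ = 97.9×10⁹ × 1.9×10⁻⁵ × 120.1 = 2.23×10⁸ Pa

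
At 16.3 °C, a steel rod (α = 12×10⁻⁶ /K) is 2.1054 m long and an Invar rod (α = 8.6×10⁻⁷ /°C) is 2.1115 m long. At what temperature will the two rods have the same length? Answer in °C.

T = 276.4 °C

L₁(1 + α₁ΔT) = L₂(1 + α₂ΔT) ⇒ ΔT = (L₂ − L₁)/(α₁L₁ − α₂L₂)
L₂ − L₁ = 2.1115 − 2.1054 = 6.10×10⁻³ m
α₁L₁ − α₂L₂ = 12×10⁻⁶×2.1054 − 8.6×10⁻⁷×2.1115 = 2.344891×10⁻⁵ m/K
ΔT = 6.10×10⁻³ / 2.344891×10⁻⁵ = 260.140 K
T = 16.3 + 260.140 = 276.440 °C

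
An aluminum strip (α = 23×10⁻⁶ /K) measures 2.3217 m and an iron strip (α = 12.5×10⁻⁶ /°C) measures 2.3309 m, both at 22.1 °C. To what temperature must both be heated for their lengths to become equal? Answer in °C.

Equal length when α₁L₁ΔT − α₂L₂ΔT = L₂ − L₁ = 9.20×10⁻³ m
α₁L₁ = 5.33991×10⁻⁵, α₂L₂ = 2.913625×10⁻⁵ → Δ(αL) = 2.426285×10⁻⁵ m/K
ΔT = 9.20×10⁻³ / 2.426285×10⁻⁵ = 379.181 K, so T = 22.1 + 379.181 = 401.281 °C

T = 401.3 °C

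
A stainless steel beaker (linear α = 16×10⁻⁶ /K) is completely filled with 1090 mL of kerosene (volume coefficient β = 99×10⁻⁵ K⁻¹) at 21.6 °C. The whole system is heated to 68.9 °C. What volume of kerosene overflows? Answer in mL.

The beaker also expands: β_container ≈ 3α = 4.8×10⁻⁵ /K
Net overflow = V₀(β_liq − 3α_cont)ΔT
β − 3α = 9.90×10⁻⁴ − 4.8×10⁻⁵ = 9.42×10⁻⁴ /K; ΔT = 47.3 K
ΔV = 1090 × 9.42×10⁻⁴ × 47.3 = 48.6 mL

48.6 mL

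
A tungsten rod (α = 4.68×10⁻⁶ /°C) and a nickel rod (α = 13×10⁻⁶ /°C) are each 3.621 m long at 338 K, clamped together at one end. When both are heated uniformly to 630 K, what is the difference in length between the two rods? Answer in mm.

8.80 mm

ΔT = 292 K
tungsten: ΔL = 4.68×10⁻⁶ × 3.621 m × 292 = 4.9483×10⁻³ m = 4.9483 mm
nickel: ΔL = 13×10⁻⁶ × 3.621 m × 292 = 1.3745×10⁻² m = 13.745 mm
difference = 13.745 − 4.9483 = 8.7967 mm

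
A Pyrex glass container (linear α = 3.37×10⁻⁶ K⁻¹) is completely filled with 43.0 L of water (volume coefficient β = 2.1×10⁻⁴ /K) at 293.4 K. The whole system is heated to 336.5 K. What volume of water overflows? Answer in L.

0.370 L

The container also expands: β_container ≈ 3α = 1.011×10⁻⁵ /K
Net overflow = V₀(β_liq − 3α_cont)ΔT
β − 3α = 2.10×10⁻⁴ − 1.011×10⁻⁵ = 1.9989×10⁻⁴ /K; ΔT = 43.1 K
ΔV = 43.0 × 1.9989×10⁻⁴ × 43.1 = 0.370 L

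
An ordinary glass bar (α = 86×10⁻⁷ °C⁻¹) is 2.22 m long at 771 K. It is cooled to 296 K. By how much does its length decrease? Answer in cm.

ΔL = 0.907 cm

|ΔT| = |296 − 771| = 475 K
ΔL = αL₀ΔT = (86×10⁻⁷)(2.22)(475) = 9.07×10⁻³ m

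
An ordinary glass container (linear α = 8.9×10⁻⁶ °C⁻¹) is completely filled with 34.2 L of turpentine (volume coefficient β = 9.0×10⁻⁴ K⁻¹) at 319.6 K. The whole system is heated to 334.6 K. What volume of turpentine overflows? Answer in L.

The container also expands: β_container ≈ 3α = 2.67×10⁻⁵ /K
Net overflow = V₀(β_liq − 3α_cont)ΔT
β − 3α = 9.00×10⁻⁴ − 2.67×10⁻⁵ = 8.733×10⁻⁴ /K; ΔT = 15.0 K
ΔV = 34.2 × 8.733×10⁻⁴ × 15.0 = 0.448 L

0.448 L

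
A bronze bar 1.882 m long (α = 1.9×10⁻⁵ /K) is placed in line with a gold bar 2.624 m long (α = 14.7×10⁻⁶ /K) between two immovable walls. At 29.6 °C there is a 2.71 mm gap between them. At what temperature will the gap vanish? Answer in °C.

α₁L₁ = 3.5758×10⁻⁵ m/K, α₂L₂ = 3.85728×10⁻⁵ m/K → total 7.43308×10⁻⁵ m/K
ΔT = g/(α₁L₁+α₂L₂) = 2.71×10⁻³ / 7.43308×10⁻⁵ = 36.459 K
T = 29.6 + 36.459 = 66.059 °C

T = 66.1 °C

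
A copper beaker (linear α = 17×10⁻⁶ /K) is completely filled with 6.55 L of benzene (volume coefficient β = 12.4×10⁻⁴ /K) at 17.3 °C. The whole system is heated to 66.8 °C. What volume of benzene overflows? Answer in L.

The beaker also expands: β_container ≈ 3α = 5.1×10⁻⁵ /K
Net overflow = V₀(β_liq − 3α_cont)ΔT
β − 3α = 1.24×10⁻³ − 5.1×10⁻⁵ = 1.189×10⁻³ /K; ΔT = 49.5 K
ΔV = 6.55 × 1.189×10⁻³ × 49.5 = 0.386 L

0.386 L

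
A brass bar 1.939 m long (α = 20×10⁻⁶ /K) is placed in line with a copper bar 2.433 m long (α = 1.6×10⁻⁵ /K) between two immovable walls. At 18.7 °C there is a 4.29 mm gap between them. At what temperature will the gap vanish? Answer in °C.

T = 73.9 °C

α₁L₁ = 3.878×10⁻⁵ m/K, α₂L₂ = 3.8928×10⁻⁵ m/K → total 7.7708×10⁻⁵ m/K
ΔT = g/(α₁L₁+α₂L₂) = 4.29×10⁻³ / 7.7708×10⁻⁵ = 55.207 K
T = 18.7 + 55.207 = 73.907 °C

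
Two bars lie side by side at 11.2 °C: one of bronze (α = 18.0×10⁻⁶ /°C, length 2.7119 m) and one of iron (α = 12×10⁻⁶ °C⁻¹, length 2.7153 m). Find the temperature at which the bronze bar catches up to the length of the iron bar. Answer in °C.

T = 220.7 °C

L₁(1 + α₁ΔT) = L₂(1 + α₂ΔT) ⇒ ΔT = (L₂ − L₁)/(α₁L₁ − α₂L₂)
L₂ − L₁ = 2.7153 − 2.7119 = 3.40×10⁻³ m
α₁L₁ − α₂L₂ = 18.0×10⁻⁶×2.7119 − 12×10⁻⁶×2.7153 = 1.62306×10⁻⁵ m/K
ΔT = 3.40×10⁻³ / 1.62306×10⁻⁵ = 209.481 K
T = 11.2 + 209.481 = 220.681 °C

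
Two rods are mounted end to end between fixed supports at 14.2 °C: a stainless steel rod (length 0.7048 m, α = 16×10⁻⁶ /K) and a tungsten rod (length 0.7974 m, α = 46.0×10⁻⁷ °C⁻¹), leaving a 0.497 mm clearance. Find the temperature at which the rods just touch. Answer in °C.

α₁L₁ = 1.12768×10⁻⁵ m/K, α₂L₂ = 3.66804×10⁻⁶ m/K → total 1.494484×10⁻⁵ m/K
ΔT = g/(α₁L₁+α₂L₂) = 4.97×10⁻⁴ / 1.494484×10⁻⁵ = 33.256 K
T = 14.2 + 33.256 = 47.456 °C

T = 47.5 °C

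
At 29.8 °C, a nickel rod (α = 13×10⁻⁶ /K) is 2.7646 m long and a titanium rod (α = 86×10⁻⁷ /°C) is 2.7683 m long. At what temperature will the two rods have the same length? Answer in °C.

L₁(1 + α₁ΔT) = L₂(1 + α₂ΔT) ⇒ ΔT = (L₂ − L₁)/(α₁L₁ − α₂L₂)
L₂ − L₁ = 2.7683 − 2.7646 = 3.70×10⁻³ m
α₁L₁ − α₂L₂ = 13×10⁻⁶×2.7646 − 86×10⁻⁷×2.7683 = 1.213242×10⁻⁵ m/K
ΔT = 3.70×10⁻³ / 1.213242×10⁻⁵ = 304.968 K
T = 29.8 + 304.968 = 334.768 °C

T = 334.8 °C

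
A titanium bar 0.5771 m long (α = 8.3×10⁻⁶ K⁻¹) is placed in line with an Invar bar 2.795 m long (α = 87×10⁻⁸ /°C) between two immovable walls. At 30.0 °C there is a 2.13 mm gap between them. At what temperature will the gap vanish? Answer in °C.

Gap closes when ΔL₁ + ΔL₂ = 2.13 mm = 2.13×10⁻³ m
(α₁L₁ + α₂L₂)ΔT = g
α₁L₁ + α₂L₂ = 8.3×10⁻⁶×0.5771 + 87×10⁻⁸×2.795 = 7.22158×10⁻⁶ m/K
ΔT = 2.13×10⁻³ / 7.22158×10⁻⁶ = 294.95 K
T = 30.0 + 294.95 = 324.95 °C

T = 325 °C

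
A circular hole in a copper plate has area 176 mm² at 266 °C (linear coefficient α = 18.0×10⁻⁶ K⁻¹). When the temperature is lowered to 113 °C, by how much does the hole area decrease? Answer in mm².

Area coefficient ≈ 2α; |ΔT| = 153 K
ΔA = 2αA₀ΔT = 2(18.0×10⁻⁶)(176)(153) = 0.969 mm²

ΔA = 0.969 mm²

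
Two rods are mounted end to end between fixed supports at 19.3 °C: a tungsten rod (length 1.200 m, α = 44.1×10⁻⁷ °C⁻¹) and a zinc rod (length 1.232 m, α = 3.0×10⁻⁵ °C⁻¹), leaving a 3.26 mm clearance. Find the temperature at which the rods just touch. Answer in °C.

T = 96.5 °C

Gap closes when ΔL₁ + ΔL₂ = 3.26 mm = 3.26×10⁻³ m
(α₁L₁ + α₂L₂)ΔT = g
α₁L₁ + α₂L₂ = 44.1×10⁻⁷×1.200 + 3.0×10⁻⁵×1.232 = 4.2252×10⁻⁵ m/K
ΔT = 3.26×10⁻³ / 4.2252×10⁻⁵ = 77.156 K
T = 19.3 + 77.156 = 96.456 °C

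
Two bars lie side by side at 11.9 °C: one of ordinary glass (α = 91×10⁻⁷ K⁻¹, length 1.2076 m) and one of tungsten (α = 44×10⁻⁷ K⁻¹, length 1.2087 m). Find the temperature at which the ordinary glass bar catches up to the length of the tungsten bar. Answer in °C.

T = 205.9 °C

Equal length when α₁L₁ΔT − α₂L₂ΔT = L₂ − L₁ = 1.10×10⁻³ m
α₁L₁ = 1.098916×10⁻⁵, α₂L₂ = 5.31828×10⁻⁶ → Δ(αL) = 5.67088×10⁻⁶ m/K
ΔT = 1.10×10⁻³ / 5.67088×10⁻⁶ = 193.973 K, so T = 11.9 + 193.973 = 205.873 °C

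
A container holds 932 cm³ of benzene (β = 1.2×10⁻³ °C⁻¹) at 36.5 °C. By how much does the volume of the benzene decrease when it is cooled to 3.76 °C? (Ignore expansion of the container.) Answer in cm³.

ΔV = 36.6 cm³

|ΔT| = |3.76 − 36.5| = 32.74 K
ΔV = βV₀ΔT = (1.2×10⁻³)(932)(32.74) = 36.6 cm³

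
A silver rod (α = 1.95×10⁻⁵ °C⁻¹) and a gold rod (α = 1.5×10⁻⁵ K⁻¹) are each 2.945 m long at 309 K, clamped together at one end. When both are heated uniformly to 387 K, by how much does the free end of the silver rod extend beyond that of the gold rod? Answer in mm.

ΔT = 78 K
silver: ΔL = 1.95×10⁻⁵ × 2.945 m × 78 = 4.4793×10⁻³ m = 4.4793 mm
gold: ΔL = 1.5×10⁻⁵ × 2.945 m × 78 = 3.4457×10⁻³ m = 3.4457 mm
difference = 4.4793 − 3.4457 = 1.0336 mm

1.03 mm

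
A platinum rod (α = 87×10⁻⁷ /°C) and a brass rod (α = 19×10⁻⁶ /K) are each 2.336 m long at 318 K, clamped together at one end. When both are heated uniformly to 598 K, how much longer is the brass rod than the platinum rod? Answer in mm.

6.74 mm

ΔT = 280 K
platinum: ΔL = 87×10⁻⁷ × 2.336 m × 280 = 5.6905×10⁻³ m = 5.6905 mm
brass: ΔL = 19×10⁻⁶ × 2.336 m × 280 = 1.2428×10⁻² m = 12.428 mm
difference = 12.428 − 5.6905 = 6.7375 mm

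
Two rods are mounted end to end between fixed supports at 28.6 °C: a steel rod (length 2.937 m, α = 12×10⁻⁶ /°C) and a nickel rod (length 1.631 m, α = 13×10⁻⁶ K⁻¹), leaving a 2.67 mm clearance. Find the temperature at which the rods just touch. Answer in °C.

Gap closes when ΔL₁ + ΔL₂ = 2.67 mm = 2.67×10⁻³ m
(α₁L₁ + α₂L₂)ΔT = g
α₁L₁ + α₂L₂ = 12×10⁻⁶×2.937 + 13×10⁻⁶×1.631 = 5.6447×10⁻⁵ m/K
ΔT = 2.67×10⁻³ / 5.6447×10⁻⁵ = 47.301 K
T = 28.6 + 47.301 = 75.901 °C

T = 75.9 °C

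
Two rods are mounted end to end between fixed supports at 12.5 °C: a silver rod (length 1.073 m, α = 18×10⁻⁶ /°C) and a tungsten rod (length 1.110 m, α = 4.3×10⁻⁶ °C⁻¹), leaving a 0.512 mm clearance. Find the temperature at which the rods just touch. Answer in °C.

Gap closes when ΔL₁ + ΔL₂ = 0.512 mm = 5.12×10⁻⁴ m
(α₁L₁ + α₂L₂)ΔT = g
α₁L₁ + α₂L₂ = 18×10⁻⁶×1.073 + 4.3×10⁻⁶×1.110 = 2.4087×10⁻⁵ m/K
ΔT = 5.12×10⁻⁴ / 2.4087×10⁻⁵ = 21.256 K
T = 12.5 + 21.256 = 33.756 °C

T = 33.8 °C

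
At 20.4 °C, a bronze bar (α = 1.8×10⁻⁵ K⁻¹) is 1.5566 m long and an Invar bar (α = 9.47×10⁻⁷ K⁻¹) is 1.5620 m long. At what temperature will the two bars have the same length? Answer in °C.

L₁(1 + α₁ΔT) = L₂(1 + α₂ΔT) ⇒ ΔT = (L₂ − L₁)/(α₁L₁ − α₂L₂)
L₂ − L₁ = 1.5620 − 1.5566 = 5.40×10⁻³ m
α₁L₁ − α₂L₂ = 1.8×10⁻⁵×1.5566 − 9.47×10⁻⁷×1.5620 = 2.6539586×10⁻⁵ m/K
ΔT = 5.40×10⁻³ / 2.6539586×10⁻⁵ = 203.470 K
T = 20.4 + 203.470 = 223.870 °C

T = 223.9 °C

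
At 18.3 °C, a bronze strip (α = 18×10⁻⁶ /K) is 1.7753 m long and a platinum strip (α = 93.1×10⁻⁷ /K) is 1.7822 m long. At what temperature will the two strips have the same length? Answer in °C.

Equal length when α₁L₁ΔT − α₂L₂ΔT = L₂ − L₁ = 6.90×10⁻³ m
α₁L₁ = 3.19554×10⁻⁵, α₂L₂ = 1.6592282×10⁻⁵ → Δ(αL) = 1.5363118×10⁻⁵ m/K
ΔT = 6.90×10⁻³ / 1.5363118×10⁻⁵ = 449.128 K, so T = 18.3 + 449.128 = 467.428 °C

T = 467.4 °C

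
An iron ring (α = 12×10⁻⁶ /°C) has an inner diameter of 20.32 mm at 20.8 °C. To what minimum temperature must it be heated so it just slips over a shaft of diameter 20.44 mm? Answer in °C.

Required Δd = 20.44 − 20.32 = 0.12 mm
Δd = αd₀ΔT ⇒ ΔT = Δd/(αd₀) = 0.12 / (12×10⁻⁶ × 20.32) = 492.13 K
T_min = 20.8 + 492.13 = 512.93 °C

T = 513 °C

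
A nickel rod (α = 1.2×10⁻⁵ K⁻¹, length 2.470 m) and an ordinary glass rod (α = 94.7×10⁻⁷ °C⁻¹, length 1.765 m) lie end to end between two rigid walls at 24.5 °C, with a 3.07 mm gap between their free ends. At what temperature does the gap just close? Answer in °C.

Gap closes when ΔL₁ + ΔL₂ = 3.07 mm = 3.07×10⁻³ m
(α₁L₁ + α₂L₂)ΔT = g
α₁L₁ + α₂L₂ = 1.2×10⁻⁵×2.470 + 94.7×10⁻⁷×1.765 = 4.635455×10⁻⁵ m/K
ΔT = 3.07×10⁻³ / 4.635455×10⁻⁵ = 66.229 K
T = 24.5 + 66.229 = 90.729 °C

T = 90.7 °C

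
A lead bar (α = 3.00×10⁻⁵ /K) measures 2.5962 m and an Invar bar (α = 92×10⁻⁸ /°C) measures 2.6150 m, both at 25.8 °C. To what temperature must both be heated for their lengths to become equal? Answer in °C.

Equal length when α₁L₁ΔT − α₂L₂ΔT = L₂ − L₁ = 1.88×10⁻² m
α₁L₁ = 7.7886×10⁻⁵, α₂L₂ = 2.4058×10⁻⁶ → Δ(αL) = 7.54802×10⁻⁵ m/K
ΔT = 1.88×10⁻² / 7.54802×10⁻⁵ = 249.072 K, so T = 25.8 + 249.072 = 274.872 °C

T = 274.9 °C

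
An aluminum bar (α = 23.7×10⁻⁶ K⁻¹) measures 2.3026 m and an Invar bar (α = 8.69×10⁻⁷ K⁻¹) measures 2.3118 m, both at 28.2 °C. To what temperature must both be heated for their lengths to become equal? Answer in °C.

L₁(1 + α₁ΔT) = L₂(1 + α₂ΔT) ⇒ ΔT = (L₂ − L₁)/(α₁L₁ − α₂L₂)
L₂ − L₁ = 2.3118 − 2.3026 = 9.20×10⁻³ m
α₁L₁ − α₂L₂ = 23.7×10⁻⁶×2.3026 − 8.69×10⁻⁷×2.3118 = 5.25626658×10⁻⁵ m/K
ΔT = 9.20×10⁻³ / 5.25626658×10⁻⁵ = 175.029 K
T = 28.2 + 175.029 = 203.229 °C

T = 203.2 °C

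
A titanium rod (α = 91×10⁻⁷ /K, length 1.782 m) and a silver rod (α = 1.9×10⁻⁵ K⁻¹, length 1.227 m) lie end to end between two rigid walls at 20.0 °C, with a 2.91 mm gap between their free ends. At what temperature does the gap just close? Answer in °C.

T = 93.6 °C

α₁L₁ = 1.62162×10⁻⁵ m/K, α₂L₂ = 2.3313×10⁻⁵ m/K → total 3.95292×10⁻⁵ m/K
ΔT = g/(α₁L₁+α₂L₂) = 2.91×10⁻³ / 3.95292×10⁻⁵ = 73.616 K
T = 20.0 + 73.616 = 93.616 °C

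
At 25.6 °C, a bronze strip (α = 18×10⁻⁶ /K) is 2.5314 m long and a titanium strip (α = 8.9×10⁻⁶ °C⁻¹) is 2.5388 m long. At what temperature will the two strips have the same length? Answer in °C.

L₁(1 + α₁ΔT) = L₂(1 + α₂ΔT) ⇒ ΔT = (L₂ − L₁)/(α₁L₁ − α₂L₂)
L₂ − L₁ = 2.5388 − 2.5314 = 7.40×10⁻³ m
α₁L₁ − α₂L₂ = 18×10⁻⁶×2.5314 − 8.9×10⁻⁶×2.5388 = 2.296988×10⁻⁵ m/K
ΔT = 7.40×10⁻³ / 2.296988×10⁻⁵ = 322.161 K
T = 25.6 + 322.161 = 347.761 °C

T = 347.8 °C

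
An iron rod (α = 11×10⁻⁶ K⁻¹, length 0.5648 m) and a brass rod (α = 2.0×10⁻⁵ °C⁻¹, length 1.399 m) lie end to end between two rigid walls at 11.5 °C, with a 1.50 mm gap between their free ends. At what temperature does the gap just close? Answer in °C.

Gap closes when ΔL₁ + ΔL₂ = 1.50 mm = 1.50×10⁻³ m
(α₁L₁ + α₂L₂)ΔT = g
α₁L₁ + α₂L₂ = 11×10⁻⁶×0.5648 + 2.0×10⁻⁵×1.399 = 3.41928×10⁻⁵ m/K
ΔT = 1.50×10⁻³ / 3.41928×10⁻⁵ = 43.869 K
T = 11.5 + 43.869 = 55.369 °C

T = 55.4 °C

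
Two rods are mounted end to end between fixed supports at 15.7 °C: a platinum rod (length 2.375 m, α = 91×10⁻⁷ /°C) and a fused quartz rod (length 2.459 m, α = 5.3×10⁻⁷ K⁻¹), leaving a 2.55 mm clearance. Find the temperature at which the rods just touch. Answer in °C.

α₁L₁ = 2.16125×10⁻⁵ m/K, α₂L₂ = 1.30327×10⁻⁶ m/K → total 2.291577×10⁻⁵ m/K
ΔT = g/(α₁L₁+α₂L₂) = 2.55×10⁻³ / 2.291577×10⁻⁵ = 111.28 K
T = 15.7 + 111.28 = 126.98 °C

T = 127 °C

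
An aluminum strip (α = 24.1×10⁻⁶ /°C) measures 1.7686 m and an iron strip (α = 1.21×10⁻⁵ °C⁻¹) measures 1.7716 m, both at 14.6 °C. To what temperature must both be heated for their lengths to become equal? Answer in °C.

T = 156.2 °C

L₁(1 + α₁ΔT) = L₂(1 + α₂ΔT) ⇒ ΔT = (L₂ − L₁)/(α₁L₁ − α₂L₂)
L₂ − L₁ = 1.7716 − 1.7686 = 3.00×10⁻³ m
α₁L₁ − α₂L₂ = 24.1×10⁻⁶×1.7686 − 1.21×10⁻⁵×1.7716 = 2.11869×10⁻⁵ m/K
ΔT = 3.00×10⁻³ / 2.11869×10⁻⁵ = 141.597 K
T = 14.6 + 141.597 = 156.197 °C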